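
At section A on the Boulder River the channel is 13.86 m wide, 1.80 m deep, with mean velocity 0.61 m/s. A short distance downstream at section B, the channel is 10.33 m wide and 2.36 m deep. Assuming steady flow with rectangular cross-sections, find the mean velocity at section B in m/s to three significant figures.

0.624 m/s

Q = A₁V₁ = (13.86×1.80) × 0.61 = 15.22 m³/s
A₂ = 10.33 × 2.36 = 24.38 m²
V₂ = Q/A₂ = 15.22/24.38 = 0.6242 m/s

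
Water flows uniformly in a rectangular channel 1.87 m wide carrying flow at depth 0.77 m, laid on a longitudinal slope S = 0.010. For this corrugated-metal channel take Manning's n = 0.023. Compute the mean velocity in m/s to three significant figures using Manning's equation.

2.45 m/s

A = b·y = 1.87 × 0.77 = 1.440 m²
P = b + 2y = 1.87 + 2×0.77 = 3.410 m
R = A/P = 1.440/3.410 = 0.4223 m
Q = (1/n)·A·R^(2/3)·S^(1/2) = (1/0.023) × 1.440 × 0.4223^(2/3) × 0.010^(1/2) = 3.524 m³/s
V = Q/A = 3.524/1.440 = 2.447 m/s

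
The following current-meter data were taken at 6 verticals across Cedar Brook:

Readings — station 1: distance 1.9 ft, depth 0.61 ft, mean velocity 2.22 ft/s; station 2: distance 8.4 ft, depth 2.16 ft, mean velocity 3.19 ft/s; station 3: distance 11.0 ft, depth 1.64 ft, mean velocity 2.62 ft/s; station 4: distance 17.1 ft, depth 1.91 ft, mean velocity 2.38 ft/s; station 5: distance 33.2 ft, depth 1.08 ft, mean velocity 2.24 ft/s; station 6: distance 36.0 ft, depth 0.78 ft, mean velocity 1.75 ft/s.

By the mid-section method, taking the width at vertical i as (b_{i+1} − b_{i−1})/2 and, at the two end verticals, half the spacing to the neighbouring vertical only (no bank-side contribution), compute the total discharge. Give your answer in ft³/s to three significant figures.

w_1 = (8.4 − 1.9)/2 = 3.25 ft; q_1 = 2.22 × 0.61 × 3.25 = 4.401 ft³/s
w_2 = (11.0 − 1.9)/2 = 4.55 ft; q_2 = 3.19 × 2.16 × 4.55 = 31.35 ft³/s
w_3 = (17.1 − 8.4)/2 = 4.35 ft; q_3 = 2.62 × 1.64 × 4.35 = 18.69 ft³/s
w_4 = (33.2 − 11.0)/2 = 11.1 ft; q_4 = 2.38 × 1.91 × 11.1 = 50.46 ft³/s
w_5 = (36.0 − 17.1)/2 = 9.45 ft; q_5 = 2.24 × 1.08 × 9.45 = 22.86 ft³/s
w_6 = (36.0 − 33.2)/2 = 1.4 ft; q_6 = 1.75 × 0.78 × 1.4 = 1.911 ft³/s
Q = Σ qᵢ = 129.7 ft³/s

130 ft³/s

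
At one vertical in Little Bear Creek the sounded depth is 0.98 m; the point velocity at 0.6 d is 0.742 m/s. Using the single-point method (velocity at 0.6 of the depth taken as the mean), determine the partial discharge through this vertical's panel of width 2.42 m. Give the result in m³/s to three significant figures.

1.76 m³/s

v̄ = v₀.₆ = 0.742 m/s
q = v̄ × d × w = 0.7420 × 0.98 × 2.42 = 1.760 m³/s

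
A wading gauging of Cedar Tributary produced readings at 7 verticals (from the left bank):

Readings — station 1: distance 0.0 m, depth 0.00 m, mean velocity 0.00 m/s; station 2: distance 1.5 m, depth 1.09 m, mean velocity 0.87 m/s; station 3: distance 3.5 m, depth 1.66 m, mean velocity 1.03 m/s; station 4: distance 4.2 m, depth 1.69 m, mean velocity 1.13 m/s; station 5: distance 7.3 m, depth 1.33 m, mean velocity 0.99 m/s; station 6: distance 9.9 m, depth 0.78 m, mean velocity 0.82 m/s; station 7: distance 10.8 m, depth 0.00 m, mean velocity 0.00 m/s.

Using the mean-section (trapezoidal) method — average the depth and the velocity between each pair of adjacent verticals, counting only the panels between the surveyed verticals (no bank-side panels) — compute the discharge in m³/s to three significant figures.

Panel 1-2: Δb = 1.5 m, d̄ = (0.00+1.09)/2 = 0.545, v̄ = (0.00+0.87)/2 = 0.435 → q = 1.5×0.545×0.435 = 0.3556 m³/s
Panel 2-3: Δb = 2 m, d̄ = (1.09+1.66)/2 = 1.375, v̄ = (0.87+1.03)/2 = 0.95 → q = 2×1.375×0.95 = 2.613 m³/s
Panel 3-4: Δb = 0.7 m, d̄ = (1.66+1.69)/2 = 1.675, v̄ = (1.03+1.13)/2 = 1.08 → q = 0.7×1.675×1.08 = 1.266 m³/s
Panel 4-5: Δb = 3.1 m, d̄ = (1.69+1.33)/2 = 1.51, v̄ = (1.13+0.99)/2 = 1.06 → q = 3.1×1.51×1.06 = 4.962 m³/s
Panel 5-6: Δb = 2.6 m, d̄ = (1.33+0.78)/2 = 1.055, v̄ = (0.99+0.82)/2 = 0.905 → q = 2.6×1.055×0.905 = 2.482 m³/s
Panel 6-7: Δb = 0.9 m, d̄ = (0.78+0.00)/2 = 0.39, v̄ = (0.82+0.00)/2 = 0.41 → q = 0.9×0.39×0.41 = 0.1439 m³/s
Q = Σ q = 11.82 m³/s

11.8 m³/s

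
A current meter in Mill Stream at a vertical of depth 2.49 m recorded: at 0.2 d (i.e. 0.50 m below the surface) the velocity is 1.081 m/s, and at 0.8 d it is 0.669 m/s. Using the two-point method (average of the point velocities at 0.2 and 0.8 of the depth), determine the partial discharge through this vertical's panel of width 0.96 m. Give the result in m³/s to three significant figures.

2.09 m³/s

v̄ = (1.081 + 0.669) / 2 = 0.8750 m/s
q = v̄ × d × w = 0.8750 × 2.49 × 0.96 = 2.092 m³/s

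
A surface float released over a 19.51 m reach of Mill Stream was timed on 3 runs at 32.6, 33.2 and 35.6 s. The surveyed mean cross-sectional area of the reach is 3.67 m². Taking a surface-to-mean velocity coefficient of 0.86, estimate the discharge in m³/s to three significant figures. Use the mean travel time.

1.82 m³/s

t̄ = (32.6 + 33.2 + 35.6) / 3 = 33.8 s
v_surface = L / t̄ = 19.51 / 33.8 = 0.5772 m/s
v_mean = 0.86 × 0.5772 = 0.4964 m/s
Q = A × v_mean = 3.67 × 0.4964 = 1.822 m³/s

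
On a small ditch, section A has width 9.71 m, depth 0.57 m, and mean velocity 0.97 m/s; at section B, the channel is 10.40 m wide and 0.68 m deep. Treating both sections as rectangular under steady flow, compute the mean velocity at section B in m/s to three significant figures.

Q = A₁V₁ = (9.71×0.57) × 0.97 = 5.369 m³/s
A₂ = 10.40 × 0.68 = 7.072 m²
V₂ = Q/A₂ = 5.369/7.072 = 0.7591 m/s

0.759 m/s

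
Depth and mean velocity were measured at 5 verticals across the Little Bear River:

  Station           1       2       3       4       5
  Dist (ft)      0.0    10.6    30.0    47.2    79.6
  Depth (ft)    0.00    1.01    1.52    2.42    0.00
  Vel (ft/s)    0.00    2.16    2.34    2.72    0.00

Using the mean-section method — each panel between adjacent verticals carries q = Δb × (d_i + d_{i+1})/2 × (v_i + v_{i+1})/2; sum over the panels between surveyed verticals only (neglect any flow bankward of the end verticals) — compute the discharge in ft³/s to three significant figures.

Panel 1-2: Δb = 10.6 ft, d̄ = (0.00+1.01)/2 = 0.505, v̄ = (0.00+2.16)/2 = 1.08 → q = 10.6×0.505×1.08 = 5.781 ft³/s
Panel 2-3: Δb = 19.4 ft, d̄ = (1.01+1.52)/2 = 1.265, v̄ = (2.16+2.34)/2 = 2.25 → q = 19.4×1.265×2.25 = 55.22 ft³/s
Panel 3-4: Δb = 17.2 ft, d̄ = (1.52+2.42)/2 = 1.97, v̄ = (2.34+2.72)/2 = 2.53 → q = 17.2×1.97×2.53 = 85.73 ft³/s
Panel 4-5: Δb = 32.4 ft, d̄ = (2.42+0.00)/2 = 1.21, v̄ = (2.72+0.00)/2 = 1.36 → q = 32.4×1.21×1.36 = 53.32 ft³/s
Q = Σ q = 200.0 ft³/s

200 ft³/s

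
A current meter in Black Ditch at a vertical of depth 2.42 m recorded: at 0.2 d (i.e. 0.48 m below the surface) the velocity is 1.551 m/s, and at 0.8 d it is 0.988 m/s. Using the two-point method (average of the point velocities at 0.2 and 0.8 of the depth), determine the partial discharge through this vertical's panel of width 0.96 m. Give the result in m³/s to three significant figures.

v̄ = (1.551 + 0.988) / 2 = 1.270 m/s
q = v̄ × d × w = 1.270 × 2.42 × 0.96 = 2.949 m³/s

2.95 m³/s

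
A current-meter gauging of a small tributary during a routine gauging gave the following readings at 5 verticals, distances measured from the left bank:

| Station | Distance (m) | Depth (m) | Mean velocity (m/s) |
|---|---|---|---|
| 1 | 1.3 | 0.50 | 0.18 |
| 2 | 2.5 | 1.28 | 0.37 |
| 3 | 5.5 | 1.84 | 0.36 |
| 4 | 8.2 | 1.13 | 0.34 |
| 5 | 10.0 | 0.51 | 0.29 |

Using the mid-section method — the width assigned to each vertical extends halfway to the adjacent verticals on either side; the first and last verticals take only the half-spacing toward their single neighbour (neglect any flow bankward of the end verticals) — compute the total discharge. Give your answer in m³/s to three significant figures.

w_1 = (2.5 − 1.3)/2 = 0.6 m; q_1 = 0.18 × 0.50 × 0.6 = 0.05400 m³/s
w_2 = (5.5 − 1.3)/2 = 2.1 m; q_2 = 0.37 × 1.28 × 2.1 = 0.9946 m³/s
w_3 = (8.2 − 2.5)/2 = 2.85 m; q_3 = 0.36 × 1.84 × 2.85 = 1.888 m³/s
w_4 = (10.0 − 5.5)/2 = 2.25 m; q_4 = 0.34 × 1.13 × 2.25 = 0.8645 m³/s
w_5 = (10.0 − 8.2)/2 = 0.9 m; q_5 = 0.29 × 0.51 × 0.9 = 0.1331 m³/s
Q = Σ qᵢ = 3.934 m³/s

3.93 m³/s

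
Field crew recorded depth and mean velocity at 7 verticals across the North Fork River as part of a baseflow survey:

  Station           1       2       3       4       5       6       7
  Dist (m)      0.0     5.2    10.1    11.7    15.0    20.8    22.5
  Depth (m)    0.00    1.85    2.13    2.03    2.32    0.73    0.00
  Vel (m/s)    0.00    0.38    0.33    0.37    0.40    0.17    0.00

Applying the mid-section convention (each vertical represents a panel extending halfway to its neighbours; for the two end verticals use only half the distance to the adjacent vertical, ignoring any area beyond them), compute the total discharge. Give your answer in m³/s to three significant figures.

12.4 m³/s

w_2 = (10.1 − 0.0)/2 = 5.05 m; q_2 = 0.38 × 1.85 × 5.05 = 3.550 m³/s
w_3 = (11.7 − 5.2)/2 = 3.25 m; q_3 = 0.33 × 2.13 × 3.25 = 2.284 m³/s
w_4 = (15.0 − 10.1)/2 = 2.45 m; q_4 = 0.37 × 2.03 × 2.45 = 1.840 m³/s
w_5 = (20.8 − 11.7)/2 = 4.55 m; q_5 = 0.40 × 2.32 × 4.55 = 4.222 m³/s
w_6 = (22.5 − 15.0)/2 = 3.75 m; q_6 = 0.17 × 0.73 × 3.75 = 0.4654 m³/s
Stations 1, 7 contribute zero (depth or velocity is 0).
Q = Σ qᵢ = 12.36 m³/s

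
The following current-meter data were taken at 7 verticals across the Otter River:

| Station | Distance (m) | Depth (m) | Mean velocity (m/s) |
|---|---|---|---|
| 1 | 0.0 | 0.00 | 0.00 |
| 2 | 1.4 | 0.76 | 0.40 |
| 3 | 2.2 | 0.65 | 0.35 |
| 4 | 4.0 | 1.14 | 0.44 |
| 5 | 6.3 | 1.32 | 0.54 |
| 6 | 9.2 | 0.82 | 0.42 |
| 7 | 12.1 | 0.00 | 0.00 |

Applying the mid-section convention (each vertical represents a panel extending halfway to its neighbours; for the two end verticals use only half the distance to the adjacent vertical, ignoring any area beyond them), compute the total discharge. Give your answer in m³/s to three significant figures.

4.51 m³/s

w_2 = (2.2 − 0.0)/2 = 1.1 m; q_2 = 0.40 × 0.76 × 1.1 = 0.3344 m³/s
w_3 = (4.0 − 1.4)/2 = 1.3 m; q_3 = 0.35 × 0.65 × 1.3 = 0.2958 m³/s
w_4 = (6.3 − 2.2)/2 = 2.05 m; q_4 = 0.44 × 1.14 × 2.05 = 1.028 m³/s
w_5 = (9.2 − 4.0)/2 = 2.6 m; q_5 = 0.54 × 1.32 × 2.6 = 1.853 m³/s
w_6 = (12.1 − 6.3)/2 = 2.9 m; q_6 = 0.42 × 0.82 × 2.9 = 0.9988 m³/s
Stations 1, 7 contribute zero (depth or velocity is 0).
Q = Σ qᵢ = 4.510 m³/s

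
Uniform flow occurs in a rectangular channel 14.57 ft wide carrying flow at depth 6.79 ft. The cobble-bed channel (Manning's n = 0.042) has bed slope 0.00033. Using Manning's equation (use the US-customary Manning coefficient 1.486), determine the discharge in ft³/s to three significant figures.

147 ft³/s

A = b·y = 14.57 × 6.79 = 98.93 ft²
P = b + 2y = 14.57 + 2×6.79 = 28.15 ft
R = A/P = 98.93/28.15 = 3.514 ft
Q = (1.486/n)·A·R^(2/3)·S^(1/2) = (1.486/0.042) × 98.93 × 3.514^(2/3) × 0.00033^(1/2) = 147.0 ft³/s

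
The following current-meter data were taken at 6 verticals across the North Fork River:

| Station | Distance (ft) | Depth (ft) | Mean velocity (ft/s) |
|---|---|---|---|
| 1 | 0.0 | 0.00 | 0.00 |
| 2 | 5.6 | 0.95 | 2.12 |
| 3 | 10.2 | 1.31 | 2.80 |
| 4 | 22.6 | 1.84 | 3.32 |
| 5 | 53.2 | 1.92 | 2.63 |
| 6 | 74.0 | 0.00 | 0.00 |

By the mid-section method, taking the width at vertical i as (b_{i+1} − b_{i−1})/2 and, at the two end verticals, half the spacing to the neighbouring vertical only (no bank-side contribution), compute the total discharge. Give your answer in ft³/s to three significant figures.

303 ft³/s

w_2 = (10.2 − 0.0)/2 = 5.1 ft; q_2 = 2.12 × 0.95 × 5.1 = 10.27 ft³/s
w_3 = (22.6 − 5.6)/2 = 8.5 ft; q_3 = 2.80 × 1.31 × 8.5 = 31.18 ft³/s
w_4 = (53.2 − 10.2)/2 = 21.5 ft; q_4 = 3.32 × 1.84 × 21.5 = 131.3 ft³/s
w_5 = (74.0 − 22.6)/2 = 25.7 ft; q_5 = 2.63 × 1.92 × 25.7 = 129.8 ft³/s
Stations 1, 6 contribute zero (depth or velocity is 0).
Q = Σ qᵢ = 302.6 ft³/s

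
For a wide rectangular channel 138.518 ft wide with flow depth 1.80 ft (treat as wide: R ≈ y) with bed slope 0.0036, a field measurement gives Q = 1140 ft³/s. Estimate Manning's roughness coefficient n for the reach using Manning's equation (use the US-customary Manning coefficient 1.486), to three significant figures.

A = b·y = 138.518 × 1.80 = 249.3 ft²
Wide channel: R ≈ y = 1.80 ft
n = (1.486/Q)·A·R^(2/3)·S^(1/2) = (1.486/1140) × 249.3 × 1.480 × 0.06000 = 0.02886

0.0289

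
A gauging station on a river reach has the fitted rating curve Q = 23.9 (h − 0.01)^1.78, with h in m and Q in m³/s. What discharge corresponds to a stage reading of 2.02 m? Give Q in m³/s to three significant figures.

82.8 m³/s

Q = 23.9 × (2.02 − 0.01)^1.78 = 23.9 × 2.01^1.78 = 82.81 m³/s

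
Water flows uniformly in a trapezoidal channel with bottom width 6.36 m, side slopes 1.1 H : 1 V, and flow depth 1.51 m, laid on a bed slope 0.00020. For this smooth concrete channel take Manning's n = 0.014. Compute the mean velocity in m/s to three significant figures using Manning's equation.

A = (b + z·y)·y = (6.36 + 1.1×1.51)×1.51 = 12.11 m²
P = b + 2y√(1+z²) = 6.36 + 2×1.51×√(1+1.1²) = 10.85 m
R = A/P = 12.11/10.85 = 1.116 m
Q = (1/n)·A·R^(2/3)·S^(1/2) = (1/0.014) × 12.11 × 1.116^(2/3) × 0.00020^(1/2) = 13.17 m³/s
V = Q/A = 13.17/12.11 = 1.087 m/s

1.09 m/s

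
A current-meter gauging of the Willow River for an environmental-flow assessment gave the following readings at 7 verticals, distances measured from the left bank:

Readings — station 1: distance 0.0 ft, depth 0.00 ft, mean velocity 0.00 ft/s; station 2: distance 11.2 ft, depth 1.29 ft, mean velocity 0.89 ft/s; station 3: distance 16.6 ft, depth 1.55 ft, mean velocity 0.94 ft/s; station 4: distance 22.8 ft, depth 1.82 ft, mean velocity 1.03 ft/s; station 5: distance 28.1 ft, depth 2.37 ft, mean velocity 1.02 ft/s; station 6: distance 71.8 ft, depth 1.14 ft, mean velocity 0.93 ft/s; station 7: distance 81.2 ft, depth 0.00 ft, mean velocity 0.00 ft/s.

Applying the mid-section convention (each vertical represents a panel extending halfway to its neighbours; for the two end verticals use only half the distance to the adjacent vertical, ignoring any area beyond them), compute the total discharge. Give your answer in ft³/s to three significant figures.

116 ft³/s

w_2 = (16.6 − 0.0)/2 = 8.3 ft; q_2 = 0.89 × 1.29 × 8.3 = 9.529 ft³/s
w_3 = (22.8 − 11.2)/2 = 5.8 ft; q_3 = 0.94 × 1.55 × 5.8 = 8.451 ft³/s
w_4 = (28.1 − 16.6)/2 = 5.75 ft; q_4 = 1.03 × 1.82 × 5.75 = 10.78 ft³/s
w_5 = (71.8 − 22.8)/2 = 24.5 ft; q_5 = 1.02 × 2.37 × 24.5 = 59.23 ft³/s
w_6 = (81.2 − 28.1)/2 = 26.55 ft; q_6 = 0.93 × 1.14 × 26.55 = 28.15 ft³/s
Stations 1, 7 contribute zero (depth or velocity is 0).
Q = Σ qᵢ = 116.1 ft³/s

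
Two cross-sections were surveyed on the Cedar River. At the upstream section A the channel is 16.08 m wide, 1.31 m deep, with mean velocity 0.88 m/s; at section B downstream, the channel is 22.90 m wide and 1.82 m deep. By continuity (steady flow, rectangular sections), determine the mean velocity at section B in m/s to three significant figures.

Q = A₁V₁ = (16.08×1.31) × 0.88 = 18.54 m³/s
A₂ = 22.90 × 1.82 = 41.68 m²
V₂ = Q/A₂ = 18.54/41.68 = 0.4448 m/s

0.445 m/s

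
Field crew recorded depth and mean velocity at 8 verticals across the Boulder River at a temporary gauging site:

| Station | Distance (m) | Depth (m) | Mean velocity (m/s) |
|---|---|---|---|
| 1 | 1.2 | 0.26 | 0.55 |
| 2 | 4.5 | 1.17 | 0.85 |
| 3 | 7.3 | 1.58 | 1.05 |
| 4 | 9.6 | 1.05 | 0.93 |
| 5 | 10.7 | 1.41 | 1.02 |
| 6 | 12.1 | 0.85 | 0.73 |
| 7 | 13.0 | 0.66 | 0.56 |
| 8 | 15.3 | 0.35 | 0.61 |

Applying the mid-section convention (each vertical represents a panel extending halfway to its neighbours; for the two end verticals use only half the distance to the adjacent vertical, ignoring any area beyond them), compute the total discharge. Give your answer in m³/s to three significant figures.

12.5 m³/s

w_1 = (4.5 − 1.2)/2 = 1.65 m; q_1 = 0.55 × 0.26 × 1.65 = 0.2360 m³/s
w_2 = (7.3 − 1.2)/2 = 3.05 m; q_2 = 0.85 × 1.17 × 3.05 = 3.033 m³/s
w_3 = (9.6 − 4.5)/2 = 2.55 m; q_3 = 1.05 × 1.58 × 2.55 = 4.230 m³/s
w_4 = (10.7 − 7.3)/2 = 1.7 m; q_4 = 0.93 × 1.05 × 1.7 = 1.660 m³/s
w_5 = (12.1 − 9.6)/2 = 1.25 m; q_5 = 1.02 × 1.41 × 1.25 = 1.798 m³/s
w_6 = (13.0 − 10.7)/2 = 1.15 m; q_6 = 0.73 × 0.85 × 1.15 = 0.7136 m³/s
w_7 = (15.3 − 12.1)/2 = 1.6 m; q_7 = 0.56 × 0.66 × 1.6 = 0.5914 m³/s
w_8 = (15.3 − 13.0)/2 = 1.15 m; q_8 = 0.61 × 0.35 × 1.15 = 0.2455 m³/s
Q = Σ qᵢ = 12.51 m³/s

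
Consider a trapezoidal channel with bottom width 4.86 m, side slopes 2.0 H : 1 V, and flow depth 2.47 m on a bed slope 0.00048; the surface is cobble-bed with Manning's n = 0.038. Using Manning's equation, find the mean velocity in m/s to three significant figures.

A = (b + z·y)·y = (4.86 + 2.0×2.47)×2.47 = 24.21 m²
P = b + 2y√(1+z²) = 4.86 + 2×2.47×√(1+2.0²) = 15.91 m
R = A/P = 24.21/15.91 = 1.522 m
Q = (1/n)·A·R^(2/3)·S^(1/2) = (1/0.038) × 24.21 × 1.522^(2/3) × 0.00048^(1/2) = 18.46 m³/s
V = Q/A = 18.46/24.21 = 0.7628 m/s

0.763 m/s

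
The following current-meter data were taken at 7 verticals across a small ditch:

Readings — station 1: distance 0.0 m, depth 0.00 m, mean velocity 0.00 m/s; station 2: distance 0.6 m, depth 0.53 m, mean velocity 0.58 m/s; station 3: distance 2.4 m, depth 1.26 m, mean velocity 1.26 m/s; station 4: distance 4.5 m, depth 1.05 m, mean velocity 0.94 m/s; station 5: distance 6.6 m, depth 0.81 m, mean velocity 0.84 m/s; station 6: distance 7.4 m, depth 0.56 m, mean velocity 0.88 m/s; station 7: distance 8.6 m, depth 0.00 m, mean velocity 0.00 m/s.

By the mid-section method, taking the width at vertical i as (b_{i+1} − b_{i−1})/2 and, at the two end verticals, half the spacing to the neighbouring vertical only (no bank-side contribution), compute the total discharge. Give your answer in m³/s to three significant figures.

w_2 = (2.4 − 0.0)/2 = 1.2 m; q_2 = 0.58 × 0.53 × 1.2 = 0.3689 m³/s
w_3 = (4.5 − 0.6)/2 = 1.95 m; q_3 = 1.26 × 1.26 × 1.95 = 3.096 m³/s
w_4 = (6.6 − 2.4)/2 = 2.1 m; q_4 = 0.94 × 1.05 × 2.1 = 2.073 m³/s
w_5 = (7.4 − 4.5)/2 = 1.45 m; q_5 = 0.84 × 0.81 × 1.45 = 0.9866 m³/s
w_6 = (8.6 − 6.6)/2 = 1 m; q_6 = 0.88 × 0.56 × 1 = 0.4928 m³/s
Stations 1, 7 contribute zero (depth or velocity is 0).
Q = Σ qᵢ = 7.017 m³/s

7.02 m³/s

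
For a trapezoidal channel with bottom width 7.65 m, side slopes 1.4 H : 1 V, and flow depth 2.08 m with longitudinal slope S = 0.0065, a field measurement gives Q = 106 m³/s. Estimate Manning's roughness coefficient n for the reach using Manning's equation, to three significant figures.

A = (b + z·y)·y = (7.65 + 1.4×2.08)×2.08 = 21.97 m²
P = b + 2y√(1+z²) = 7.65 + 2×2.08×√(1+1.4²) = 14.81 m
R = A/P = 21.97/14.81 = 1.484 m
n = (1/Q)·A·R^(2/3)·S^(1/2) = (1/106) × 21.97 × 1.301 × 0.08062 = 0.02174

0.0217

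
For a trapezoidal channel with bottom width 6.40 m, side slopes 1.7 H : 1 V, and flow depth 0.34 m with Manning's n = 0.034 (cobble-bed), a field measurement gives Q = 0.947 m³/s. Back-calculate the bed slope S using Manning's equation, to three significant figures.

0.000891

A = (b + z·y)·y = (6.40 + 1.7×0.34)×0.34 = 2.373 m²
P = b + 2y√(1+z²) = 6.40 + 2×0.34×√(1+1.7²) = 7.741 m
R = A/P = 2.373/7.741 = 0.3065 m
S = (Q·n / (1·A·R^(2/3)))² = (0.947×0.034 / (1×2.373×0.4546))² = 0.0008913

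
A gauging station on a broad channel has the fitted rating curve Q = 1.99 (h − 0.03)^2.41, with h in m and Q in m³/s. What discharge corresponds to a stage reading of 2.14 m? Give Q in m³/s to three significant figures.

Q = 1.99 × (2.14 − 0.03)^2.41 = 1.99 × 2.11^2.41 = 12.03 m³/s

12.0 m³/s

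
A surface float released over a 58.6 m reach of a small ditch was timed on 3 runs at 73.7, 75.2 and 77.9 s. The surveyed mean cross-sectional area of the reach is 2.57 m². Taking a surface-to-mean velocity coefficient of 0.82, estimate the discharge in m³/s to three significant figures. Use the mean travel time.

t̄ = (73.7 + 75.2 + 77.9) / 3 = 75.6 s
v_surface = L / t̄ = 58.6 / 75.6 = 0.7751 m/s
v_mean = 0.82 × 0.7751 = 0.6356 m/s
Q = A × v_mean = 2.57 × 0.6356 = 1.634 m³/s

1.63 m³/s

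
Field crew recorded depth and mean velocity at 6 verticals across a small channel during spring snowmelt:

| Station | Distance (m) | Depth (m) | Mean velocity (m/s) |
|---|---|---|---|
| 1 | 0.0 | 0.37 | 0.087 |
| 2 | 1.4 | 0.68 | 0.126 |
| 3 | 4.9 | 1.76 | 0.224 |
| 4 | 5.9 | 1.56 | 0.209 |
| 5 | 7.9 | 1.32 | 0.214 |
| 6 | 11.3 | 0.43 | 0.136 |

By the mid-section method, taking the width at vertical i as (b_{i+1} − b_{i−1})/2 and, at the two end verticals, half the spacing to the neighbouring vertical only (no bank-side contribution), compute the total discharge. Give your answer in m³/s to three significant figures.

w_1 = (1.4 − 0.0)/2 = 0.7 m; q_1 = 0.087 × 0.37 × 0.7 = 0.02253 m³/s
w_2 = (4.9 − 0.0)/2 = 2.45 m; q_2 = 0.126 × 0.68 × 2.45 = 0.2099 m³/s
w_3 = (5.9 − 1.4)/2 = 2.25 m; q_3 = 0.224 × 1.76 × 2.25 = 0.8870 m³/s
w_4 = (7.9 − 4.9)/2 = 1.5 m; q_4 = 0.209 × 1.56 × 1.5 = 0.4891 m³/s
w_5 = (11.3 − 5.9)/2 = 2.7 m; q_5 = 0.214 × 1.32 × 2.7 = 0.7627 m³/s
w_6 = (11.3 − 7.9)/2 = 1.7 m; q_6 = 0.136 × 0.43 × 1.7 = 0.09942 m³/s
Q = Σ qᵢ = 2.471 m³/s

2.47 m³/s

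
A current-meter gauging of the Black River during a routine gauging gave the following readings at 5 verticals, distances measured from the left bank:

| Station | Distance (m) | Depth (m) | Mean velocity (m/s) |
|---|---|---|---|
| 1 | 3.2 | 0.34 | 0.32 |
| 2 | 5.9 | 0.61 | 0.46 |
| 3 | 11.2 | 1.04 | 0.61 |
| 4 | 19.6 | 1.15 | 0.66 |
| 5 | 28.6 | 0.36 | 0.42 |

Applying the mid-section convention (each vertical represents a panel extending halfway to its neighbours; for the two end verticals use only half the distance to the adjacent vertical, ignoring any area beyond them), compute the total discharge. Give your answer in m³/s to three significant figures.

12.9 m³/s

w_1 = (5.9 − 3.2)/2 = 1.35 m; q_1 = 0.32 × 0.34 × 1.35 = 0.1469 m³/s
w_2 = (11.2 − 3.2)/2 = 4 m; q_2 = 0.46 × 0.61 × 4 = 1.122 m³/s
w_3 = (19.6 − 5.9)/2 = 6.85 m; q_3 = 0.61 × 1.04 × 6.85 = 4.346 m³/s
w_4 = (28.6 − 11.2)/2 = 8.7 m; q_4 = 0.66 × 1.15 × 8.7 = 6.603 m³/s
w_5 = (28.6 − 19.6)/2 = 4.5 m; q_5 = 0.42 × 0.36 × 4.5 = 0.6804 m³/s
Q = Σ qᵢ = 12.90 m³/s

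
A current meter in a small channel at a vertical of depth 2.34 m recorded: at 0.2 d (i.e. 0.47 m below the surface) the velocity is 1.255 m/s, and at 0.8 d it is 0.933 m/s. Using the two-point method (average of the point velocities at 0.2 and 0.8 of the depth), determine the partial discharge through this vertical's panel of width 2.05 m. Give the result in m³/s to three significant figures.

5.25 m³/s

v̄ = (1.255 + 0.933) / 2 = 1.094 m/s
q = v̄ × d × w = 1.094 × 2.34 × 2.05 = 5.248 m³/s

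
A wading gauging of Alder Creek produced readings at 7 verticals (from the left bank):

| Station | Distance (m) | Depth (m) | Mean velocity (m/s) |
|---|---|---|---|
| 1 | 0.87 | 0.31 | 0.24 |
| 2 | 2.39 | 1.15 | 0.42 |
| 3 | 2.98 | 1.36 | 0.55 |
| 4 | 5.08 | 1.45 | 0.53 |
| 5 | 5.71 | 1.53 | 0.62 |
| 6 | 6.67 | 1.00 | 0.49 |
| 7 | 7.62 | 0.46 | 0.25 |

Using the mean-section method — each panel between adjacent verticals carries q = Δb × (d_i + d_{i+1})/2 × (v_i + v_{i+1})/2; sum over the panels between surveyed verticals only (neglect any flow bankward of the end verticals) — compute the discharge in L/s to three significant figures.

Panel 1-2: Δb = 1.52 m, d̄ = (0.31+1.15)/2 = 0.73, v̄ = (0.24+0.42)/2 = 0.33 → q = 1.52×0.73×0.33 = 0.3662 m³/s
Panel 2-3: Δb = 0.59 m, d̄ = (1.15+1.36)/2 = 1.255, v̄ = (0.42+0.55)/2 = 0.485 → q = 0.59×1.255×0.485 = 0.3591 m³/s
Panel 3-4: Δb = 2.1 m, d̄ = (1.36+1.45)/2 = 1.405, v̄ = (0.55+0.53)/2 = 0.54 → q = 2.1×1.405×0.54 = 1.593 m³/s
Panel 4-5: Δb = 0.63 m, d̄ = (1.45+1.53)/2 = 1.49, v̄ = (0.53+0.62)/2 = 0.575 → q = 0.63×1.49×0.575 = 0.5398 m³/s
Panel 5-6: Δb = 0.96 m, d̄ = (1.53+1.00)/2 = 1.265, v̄ = (0.62+0.49)/2 = 0.555 → q = 0.96×1.265×0.555 = 0.6740 m³/s
Panel 6-7: Δb = 0.95 m, d̄ = (1.00+0.46)/2 = 0.73, v̄ = (0.49+0.25)/2 = 0.37 → q = 0.95×0.73×0.37 = 0.2566 m³/s
Q = Σ q = 3.789 m³/s
= 3.789 × 1000 = 3789 L/s

3790 L/s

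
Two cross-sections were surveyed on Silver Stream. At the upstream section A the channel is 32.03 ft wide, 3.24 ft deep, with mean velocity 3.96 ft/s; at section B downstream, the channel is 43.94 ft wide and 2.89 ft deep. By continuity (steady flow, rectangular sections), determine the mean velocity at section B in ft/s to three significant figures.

3.24 ft/s

Q = A₁V₁ = (32.03×3.24) × 3.96 = 411.0 ft³/s
A₂ = 43.94 × 2.89 = 127.0 ft²
V₂ = Q/A₂ = 411.0/127.0 = 3.236 ft/s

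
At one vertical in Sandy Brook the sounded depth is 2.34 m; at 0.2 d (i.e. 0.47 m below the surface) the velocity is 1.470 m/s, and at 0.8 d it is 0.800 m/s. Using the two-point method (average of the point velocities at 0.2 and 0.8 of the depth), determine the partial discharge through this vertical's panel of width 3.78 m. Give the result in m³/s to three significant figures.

10.0 m³/s

v̄ = (1.470 + 0.800) / 2 = 1.135 m/s
q = v̄ × d × w = 1.135 × 2.34 × 3.78 = 10.04 m³/s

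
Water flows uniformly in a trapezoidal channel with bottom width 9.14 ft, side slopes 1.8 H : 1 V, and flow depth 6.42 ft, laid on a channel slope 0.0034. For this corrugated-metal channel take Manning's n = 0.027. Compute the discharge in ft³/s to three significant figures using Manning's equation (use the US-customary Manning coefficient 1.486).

A = (b + z·y)·y = (9.14 + 1.8×6.42)×6.42 = 132.9 ft²
P = b + 2y√(1+z²) = 9.14 + 2×6.42×√(1+1.8²) = 35.58 ft
R = A/P = 132.9/35.58 = 3.734 ft
Q = (1.486/n)·A·R^(2/3)·S^(1/2) = (1.486/0.027) × 132.9 × 3.734^(2/3) × 0.0034^(1/2) = 1026 ft³/s

1030 ft³/s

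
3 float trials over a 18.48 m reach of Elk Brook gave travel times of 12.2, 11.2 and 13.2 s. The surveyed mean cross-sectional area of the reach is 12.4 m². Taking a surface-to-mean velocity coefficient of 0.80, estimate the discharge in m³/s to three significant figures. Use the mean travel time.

15.0 m³/s

t̄ = (12.2 + 11.2 + 13.2) / 3 = 12.2 s
v_surface = L / t̄ = 18.48 / 12.2 = 1.515 m/s
v_mean = 0.80 × 1.515 = 1.212 m/s
Q = A × v_mean = 12.4 × 1.212 = 15.03 m³/s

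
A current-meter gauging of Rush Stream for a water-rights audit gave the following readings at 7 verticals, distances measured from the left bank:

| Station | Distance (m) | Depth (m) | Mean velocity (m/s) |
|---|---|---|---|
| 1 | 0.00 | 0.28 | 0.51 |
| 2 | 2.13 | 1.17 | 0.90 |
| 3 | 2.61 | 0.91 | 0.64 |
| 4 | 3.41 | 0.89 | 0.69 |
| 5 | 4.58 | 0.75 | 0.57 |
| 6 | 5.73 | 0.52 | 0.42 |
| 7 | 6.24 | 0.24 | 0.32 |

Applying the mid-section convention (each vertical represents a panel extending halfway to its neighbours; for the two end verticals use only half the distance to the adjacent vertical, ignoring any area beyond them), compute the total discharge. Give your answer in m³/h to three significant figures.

11500 m³/h

w_1 = (2.13 − 0.00)/2 = 1.065 m; q_1 = 0.51 × 0.28 × 1.065 = 0.1521 m³/s
w_2 = (2.61 − 0.00)/2 = 1.305 m; q_2 = 0.90 × 1.17 × 1.305 = 1.374 m³/s
w_3 = (3.41 − 2.13)/2 = 0.64 m; q_3 = 0.64 × 0.91 × 0.64 = 0.3727 m³/s
w_4 = (4.58 − 2.61)/2 = 0.985 m; q_4 = 0.69 × 0.89 × 0.985 = 0.6049 m³/s
w_5 = (5.73 − 3.41)/2 = 1.16 m; q_5 = 0.57 × 0.75 × 1.16 = 0.4959 m³/s
w_6 = (6.24 − 4.58)/2 = 0.83 m; q_6 = 0.42 × 0.52 × 0.83 = 0.1813 m³/s
w_7 = (6.24 − 5.73)/2 = 0.255 m; q_7 = 0.32 × 0.24 × 0.255 = 0.01958 m³/s
Q = Σ qᵢ = 3.201 m³/s
= 3.201 × 3600 = 11520 m³/h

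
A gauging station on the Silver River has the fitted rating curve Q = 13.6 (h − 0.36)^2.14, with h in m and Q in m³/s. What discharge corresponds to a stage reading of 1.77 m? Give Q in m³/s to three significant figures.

28.4 m³/s

Q = 13.6 × (1.77 − 0.36)^2.14 = 13.6 × 1.41^2.14 = 28.37 m³/s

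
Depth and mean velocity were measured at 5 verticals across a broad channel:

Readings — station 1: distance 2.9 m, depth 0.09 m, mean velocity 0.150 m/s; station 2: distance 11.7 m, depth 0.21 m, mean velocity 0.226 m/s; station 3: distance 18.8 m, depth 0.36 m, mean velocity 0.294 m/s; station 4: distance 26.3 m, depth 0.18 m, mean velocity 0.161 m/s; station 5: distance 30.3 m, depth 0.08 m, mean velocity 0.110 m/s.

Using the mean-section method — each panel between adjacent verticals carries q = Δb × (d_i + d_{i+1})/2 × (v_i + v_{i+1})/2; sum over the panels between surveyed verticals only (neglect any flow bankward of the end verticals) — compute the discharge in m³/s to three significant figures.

1.31 m³/s

Panel 1-2: Δb = 8.8 m, d̄ = (0.09+0.21)/2 = 0.15, v̄ = (0.150+0.226)/2 = 0.188 → q = 8.8×0.15×0.188 = 0.2482 m³/s
Panel 2-3: Δb = 7.1 m, d̄ = (0.21+0.36)/2 = 0.285, v̄ = (0.226+0.294)/2 = 0.26 → q = 7.1×0.285×0.26 = 0.5261 m³/s
Panel 3-4: Δb = 7.5 m, d̄ = (0.36+0.18)/2 = 0.27, v̄ = (0.294+0.161)/2 = 0.2275 → q = 7.5×0.27×0.2275 = 0.4607 m³/s
Panel 4-5: Δb = 4 m, d̄ = (0.18+0.08)/2 = 0.13, v̄ = (0.161+0.110)/2 = 0.1355 → q = 4×0.13×0.1355 = 0.07046 m³/s
Q = Σ q = 1.305 m³/s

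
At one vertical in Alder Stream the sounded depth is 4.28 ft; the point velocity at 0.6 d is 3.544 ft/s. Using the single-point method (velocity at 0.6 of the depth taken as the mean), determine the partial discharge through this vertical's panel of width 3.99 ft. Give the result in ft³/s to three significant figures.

60.5 ft³/s

v̄ = v₀.₆ = 3.544 ft/s
q = v̄ × d × w = 3.544 × 4.28 × 3.99 = 60.52 ft³/s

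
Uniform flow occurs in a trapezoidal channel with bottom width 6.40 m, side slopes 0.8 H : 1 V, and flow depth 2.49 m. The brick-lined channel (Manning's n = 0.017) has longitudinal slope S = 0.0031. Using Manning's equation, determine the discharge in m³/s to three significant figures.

A = (b + z·y)·y = (6.40 + 0.8×2.49)×2.49 = 20.90 m²
P = b + 2y√(1+z²) = 6.40 + 2×2.49×√(1+0.8²) = 12.78 m
R = A/P = 20.90/12.78 = 1.635 m
Q = (1/n)·A·R^(2/3)·S^(1/2) = (1/0.017) × 20.90 × 1.635^(2/3) × 0.0031^(1/2) = 95.00 m³/s

95.0 m³/s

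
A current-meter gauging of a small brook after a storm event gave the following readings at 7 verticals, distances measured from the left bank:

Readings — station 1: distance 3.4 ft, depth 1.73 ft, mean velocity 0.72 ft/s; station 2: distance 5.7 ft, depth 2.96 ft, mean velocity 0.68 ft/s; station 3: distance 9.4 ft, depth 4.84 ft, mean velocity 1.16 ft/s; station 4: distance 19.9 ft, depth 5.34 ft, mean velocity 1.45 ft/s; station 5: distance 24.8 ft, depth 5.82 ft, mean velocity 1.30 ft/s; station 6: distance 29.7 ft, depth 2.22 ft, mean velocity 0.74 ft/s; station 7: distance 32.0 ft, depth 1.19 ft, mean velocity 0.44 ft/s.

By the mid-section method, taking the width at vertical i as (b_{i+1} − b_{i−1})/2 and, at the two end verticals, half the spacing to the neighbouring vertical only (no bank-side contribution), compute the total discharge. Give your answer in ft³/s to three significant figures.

w_1 = (5.7 − 3.4)/2 = 1.15 ft; q_1 = 0.72 × 1.73 × 1.15 = 1.432 ft³/s
w_2 = (9.4 − 3.4)/2 = 3 ft; q_2 = 0.68 × 2.96 × 3 = 6.038 ft³/s
w_3 = (19.9 − 5.7)/2 = 7.1 ft; q_3 = 1.16 × 4.84 × 7.1 = 39.86 ft³/s
w_4 = (24.8 − 9.4)/2 = 7.7 ft; q_4 = 1.45 × 5.34 × 7.7 = 59.62 ft³/s
w_5 = (29.7 − 19.9)/2 = 4.9 ft; q_5 = 1.30 × 5.82 × 4.9 = 37.07 ft³/s
w_6 = (32.0 − 24.8)/2 = 3.6 ft; q_6 = 0.74 × 2.22 × 3.6 = 5.914 ft³/s
w_7 = (32.0 − 29.7)/2 = 1.15 ft; q_7 = 0.44 × 1.19 × 1.15 = 0.6021 ft³/s
Q = Σ qᵢ = 150.5 ft³/s

151 ft³/s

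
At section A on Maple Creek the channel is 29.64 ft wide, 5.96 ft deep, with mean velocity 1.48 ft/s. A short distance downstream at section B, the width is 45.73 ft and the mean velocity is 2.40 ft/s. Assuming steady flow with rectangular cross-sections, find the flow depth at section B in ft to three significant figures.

Q = A₁V₁ = (29.64×5.96) × 1.48 = 261.4 ft³/s
d₂ = Q/(b₂ V₂) = 261.4/(45.73×2.40) = 2.382 ft

2.38 ft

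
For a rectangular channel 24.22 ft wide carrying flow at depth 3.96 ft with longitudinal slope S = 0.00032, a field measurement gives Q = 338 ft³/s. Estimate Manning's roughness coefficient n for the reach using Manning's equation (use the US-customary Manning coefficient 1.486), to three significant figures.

0.0156

A = b·y = 24.22 × 3.96 = 95.91 ft²
P = b + 2y = 24.22 + 2×3.96 = 32.14 ft
R = A/P = 95.91/32.14 = 2.984 ft
n = (1.486/Q)·A·R^(2/3)·S^(1/2) = (1.486/338) × 95.91 × 2.073 × 0.01789 = 0.01563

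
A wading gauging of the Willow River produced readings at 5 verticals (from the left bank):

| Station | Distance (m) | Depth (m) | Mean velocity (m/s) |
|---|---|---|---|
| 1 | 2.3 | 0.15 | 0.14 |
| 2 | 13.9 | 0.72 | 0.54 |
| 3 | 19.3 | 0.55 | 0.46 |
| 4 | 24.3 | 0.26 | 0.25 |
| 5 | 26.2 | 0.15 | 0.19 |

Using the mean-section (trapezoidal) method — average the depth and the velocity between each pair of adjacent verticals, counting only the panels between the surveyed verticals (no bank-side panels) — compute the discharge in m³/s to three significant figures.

4.23 m³/s

Panel 1-2: Δb = 11.6 m, d̄ = (0.15+0.72)/2 = 0.435, v̄ = (0.14+0.54)/2 = 0.34 → q = 11.6×0.435×0.34 = 1.716 m³/s
Panel 2-3: Δb = 5.4 m, d̄ = (0.72+0.55)/2 = 0.635, v̄ = (0.54+0.46)/2 = 0.5 → q = 5.4×0.635×0.5 = 1.715 m³/s
Panel 3-4: Δb = 5 m, d̄ = (0.55+0.26)/2 = 0.405, v̄ = (0.46+0.25)/2 = 0.355 → q = 5×0.405×0.355 = 0.7189 m³/s
Panel 4-5: Δb = 1.9 m, d̄ = (0.26+0.15)/2 = 0.205, v̄ = (0.25+0.19)/2 = 0.22 → q = 1.9×0.205×0.22 = 0.08569 m³/s
Q = Σ q = 4.235 m³/s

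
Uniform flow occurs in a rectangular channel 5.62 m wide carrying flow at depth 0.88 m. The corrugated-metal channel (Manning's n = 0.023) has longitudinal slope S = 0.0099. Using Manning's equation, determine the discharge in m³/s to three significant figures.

16.4 m³/s

A = b·y = 5.62 × 0.88 = 4.946 m²
P = b + 2y = 5.62 + 2×0.88 = 7.380 m
R = A/P = 4.946/7.380 = 0.6701 m
Q = (1/n)·A·R^(2/3)·S^(1/2) = (1/0.023) × 4.946 × 0.6701^(2/3) × 0.0099^(1/2) = 16.38 m³/s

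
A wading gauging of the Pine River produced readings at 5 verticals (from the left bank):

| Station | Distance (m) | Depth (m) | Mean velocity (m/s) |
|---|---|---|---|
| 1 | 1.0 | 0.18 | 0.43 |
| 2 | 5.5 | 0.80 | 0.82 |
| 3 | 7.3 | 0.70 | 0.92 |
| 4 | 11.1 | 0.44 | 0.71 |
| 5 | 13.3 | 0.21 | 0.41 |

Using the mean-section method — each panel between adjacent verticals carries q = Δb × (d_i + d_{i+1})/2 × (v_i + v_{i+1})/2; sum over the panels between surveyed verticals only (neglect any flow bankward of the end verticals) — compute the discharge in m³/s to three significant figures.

4.72 m³/s

Panel 1-2: Δb = 4.5 m, d̄ = (0.18+0.80)/2 = 0.49, v̄ = (0.43+0.82)/2 = 0.625 → q = 4.5×0.49×0.625 = 1.378 m³/s
Panel 2-3: Δb = 1.8 m, d̄ = (0.80+0.70)/2 = 0.75, v̄ = (0.82+0.92)/2 = 0.87 → q = 1.8×0.75×0.87 = 1.175 m³/s
Panel 3-4: Δb = 3.8 m, d̄ = (0.70+0.44)/2 = 0.57, v̄ = (0.92+0.71)/2 = 0.815 → q = 3.8×0.57×0.815 = 1.765 m³/s
Panel 4-5: Δb = 2.2 m, d̄ = (0.44+0.21)/2 = 0.325, v̄ = (0.71+0.41)/2 = 0.56 → q = 2.2×0.325×0.56 = 0.4004 m³/s
Q = Σ q = 4.718 m³/s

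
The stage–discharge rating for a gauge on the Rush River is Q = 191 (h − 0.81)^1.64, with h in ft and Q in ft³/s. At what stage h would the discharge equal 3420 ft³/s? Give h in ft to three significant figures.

6.62 ft

h − h₀ = (Q/C)^(1/b) = (3420/191)^(1/1.64) = 5.808 ft
h = 0.81 + 5.808 = 6.618 ft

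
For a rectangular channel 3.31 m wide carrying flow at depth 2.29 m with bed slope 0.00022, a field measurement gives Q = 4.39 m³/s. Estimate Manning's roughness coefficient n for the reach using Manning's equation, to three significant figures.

0.0249

A = b·y = 3.31 × 2.29 = 7.580 m²
P = b + 2y = 3.31 + 2×2.29 = 7.890 m
R = A/P = 7.580/7.890 = 0.9607 m
n = (1/Q)·A·R^(2/3)·S^(1/2) = (1/4.39) × 7.580 × 0.9736 × 0.01483 = 0.02493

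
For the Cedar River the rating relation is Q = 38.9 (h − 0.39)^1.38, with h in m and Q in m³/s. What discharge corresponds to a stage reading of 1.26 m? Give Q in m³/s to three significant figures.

32.1 m³/s

Q = 38.9 × (1.26 − 0.39)^1.38 = 38.9 × 0.87^1.38 = 32.10 m³/s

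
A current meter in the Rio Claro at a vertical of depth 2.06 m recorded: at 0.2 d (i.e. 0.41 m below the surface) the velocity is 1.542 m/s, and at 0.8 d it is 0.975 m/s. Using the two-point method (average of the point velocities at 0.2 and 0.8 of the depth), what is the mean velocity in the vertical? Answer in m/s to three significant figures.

1.26 m/s

v̄ = (1.542 + 0.975) / 2 = 1.259 m/s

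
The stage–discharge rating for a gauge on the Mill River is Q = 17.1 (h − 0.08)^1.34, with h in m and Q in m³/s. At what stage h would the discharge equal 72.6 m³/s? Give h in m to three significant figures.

3.02 m

h − h₀ = (Q/C)^(1/b) = (72.6/17.1)^(1/1.34) = 2.942 m
h = 0.08 + 2.942 = 3.022 m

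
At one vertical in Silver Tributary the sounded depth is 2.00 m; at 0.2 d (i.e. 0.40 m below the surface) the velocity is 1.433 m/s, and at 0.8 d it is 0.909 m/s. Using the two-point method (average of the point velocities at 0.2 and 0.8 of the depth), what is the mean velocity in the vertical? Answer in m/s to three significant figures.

1.17 m/s

v̄ = (1.433 + 0.909) / 2 = 1.171 m/s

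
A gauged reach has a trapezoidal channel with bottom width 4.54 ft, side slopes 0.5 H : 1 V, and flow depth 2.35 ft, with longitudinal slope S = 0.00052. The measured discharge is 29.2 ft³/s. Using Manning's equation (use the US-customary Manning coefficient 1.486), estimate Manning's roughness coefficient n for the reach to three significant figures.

0.0192

A = (b + z·y)·y = (4.54 + 0.5×2.35)×2.35 = 13.43 ft²
P = b + 2y√(1+z²) = 4.54 + 2×2.35×√(1+0.5²) = 9.795 ft
R = A/P = 13.43/9.795 = 1.371 ft
n = (1.486/Q)·A·R^(2/3)·S^(1/2) = (1.486/29.2) × 13.43 × 1.234 × 0.02280 = 0.01924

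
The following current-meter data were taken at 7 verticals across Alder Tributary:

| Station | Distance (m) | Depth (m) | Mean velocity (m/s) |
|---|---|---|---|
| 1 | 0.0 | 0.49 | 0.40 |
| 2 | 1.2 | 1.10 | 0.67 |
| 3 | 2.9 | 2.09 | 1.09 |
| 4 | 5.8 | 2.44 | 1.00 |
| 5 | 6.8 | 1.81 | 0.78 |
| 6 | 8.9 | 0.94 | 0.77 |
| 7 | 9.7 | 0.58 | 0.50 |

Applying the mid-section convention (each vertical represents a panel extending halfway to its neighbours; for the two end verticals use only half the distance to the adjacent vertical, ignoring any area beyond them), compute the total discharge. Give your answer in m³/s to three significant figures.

w_1 = (1.2 − 0.0)/2 = 0.6 m; q_1 = 0.40 × 0.49 × 0.6 = 0.1176 m³/s
w_2 = (2.9 − 0.0)/2 = 1.45 m; q_2 = 0.67 × 1.10 × 1.45 = 1.069 m³/s
w_3 = (5.8 − 1.2)/2 = 2.3 m; q_3 = 1.09 × 2.09 × 2.3 = 5.240 m³/s
w_4 = (6.8 − 2.9)/2 = 1.95 m; q_4 = 1.00 × 2.44 × 1.95 = 4.758 m³/s
w_5 = (8.9 − 5.8)/2 = 1.55 m; q_5 = 0.78 × 1.81 × 1.55 = 2.188 m³/s
w_6 = (9.7 − 6.8)/2 = 1.45 m; q_6 = 0.77 × 0.94 × 1.45 = 1.050 m³/s
w_7 = (9.7 − 8.9)/2 = 0.4 m; q_7 = 0.50 × 0.58 × 0.4 = 0.1160 m³/s
Q = Σ qᵢ = 14.54 m³/s

14.5 m³/s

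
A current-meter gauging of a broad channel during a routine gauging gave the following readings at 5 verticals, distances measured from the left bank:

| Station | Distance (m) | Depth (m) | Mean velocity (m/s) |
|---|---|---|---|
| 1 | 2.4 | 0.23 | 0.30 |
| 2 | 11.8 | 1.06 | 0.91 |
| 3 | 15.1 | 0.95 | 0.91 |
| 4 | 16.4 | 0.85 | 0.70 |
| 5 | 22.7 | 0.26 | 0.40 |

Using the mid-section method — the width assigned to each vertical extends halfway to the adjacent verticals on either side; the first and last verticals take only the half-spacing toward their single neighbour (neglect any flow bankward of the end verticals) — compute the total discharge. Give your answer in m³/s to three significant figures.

w_1 = (11.8 − 2.4)/2 = 4.7 m; q_1 = 0.30 × 0.23 × 4.7 = 0.3243 m³/s
w_2 = (15.1 − 2.4)/2 = 6.35 m; q_2 = 0.91 × 1.06 × 6.35 = 6.125 m³/s
w_3 = (16.4 − 11.8)/2 = 2.3 m; q_3 = 0.91 × 0.95 × 2.3 = 1.988 m³/s
w_4 = (22.7 − 15.1)/2 = 3.8 m; q_4 = 0.70 × 0.85 × 3.8 = 2.261 m³/s
w_5 = (22.7 − 16.4)/2 = 3.15 m; q_5 = 0.40 × 0.26 × 3.15 = 0.3276 m³/s
Q = Σ qᵢ = 11.03 m³/s

11.0 m³/s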